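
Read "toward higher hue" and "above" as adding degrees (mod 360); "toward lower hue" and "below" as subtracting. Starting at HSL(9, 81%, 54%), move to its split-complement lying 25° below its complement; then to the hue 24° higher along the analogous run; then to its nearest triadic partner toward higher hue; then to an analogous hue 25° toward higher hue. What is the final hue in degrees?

333°

split-comp 25° ↓ +155°: 9 + 155 = 164°
analog 24° ↑ +24°: 164 + 24 = 188°
triadic ↑ +120°: 188 + 120 = 308°
analog 25° ↑ +25°: 308 + 25 = 333°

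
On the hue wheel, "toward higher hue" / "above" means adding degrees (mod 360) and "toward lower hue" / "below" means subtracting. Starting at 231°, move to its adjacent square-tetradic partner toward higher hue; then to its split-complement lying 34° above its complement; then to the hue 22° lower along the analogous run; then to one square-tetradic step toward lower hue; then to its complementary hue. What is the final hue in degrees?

square ↑ +90°: 231 + 90 = 321°
split-comp 34° ↑ +214°: 321 + 214 = 535 → 535 − 360 = 175°
analog 22° ↓ −22°: 175 − 22 = 153°
square ↓ −90°: 153 − 90 = 63°
complement +180°: 63 + 180 = 243°

243°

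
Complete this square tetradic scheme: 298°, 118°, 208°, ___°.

A square tetradic scheme places four hues every 90°.
The full set through 118° is {28°, 118°, 208°, 298°}.
Given {118°, 208°, 298°}, the missing hue is 28°.

28°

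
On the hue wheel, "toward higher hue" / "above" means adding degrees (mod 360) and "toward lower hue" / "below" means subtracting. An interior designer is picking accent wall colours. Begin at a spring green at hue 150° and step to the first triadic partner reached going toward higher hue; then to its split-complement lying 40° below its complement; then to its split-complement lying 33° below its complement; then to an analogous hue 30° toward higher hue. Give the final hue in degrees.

+120° (triadic ↑): 150 + 120 = 270°
+140° (split-comp 40° ↓): 270 + 140 = 410 → 410 − 360 = 50°
+147° (split-comp 33° ↓): 50 + 147 = 197°
+30° (analog 30° ↑): 197 + 30 = 227°

227°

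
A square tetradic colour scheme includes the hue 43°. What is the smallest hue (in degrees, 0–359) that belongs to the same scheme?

A square tetradic scheme places four hues every 90°.
The full set through 43° is {43°, 133°, 223°, 313°}.

43°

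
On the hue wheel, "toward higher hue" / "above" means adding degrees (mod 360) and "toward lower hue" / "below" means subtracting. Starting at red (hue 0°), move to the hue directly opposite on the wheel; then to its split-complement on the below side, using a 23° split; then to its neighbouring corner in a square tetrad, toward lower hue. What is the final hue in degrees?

complement +180°: 0 + 180 = 180°
split-comp 23° ↓ +157°: 180 + 157 = 337°
square ↓ −90°: 337 − 90 = 247°

247°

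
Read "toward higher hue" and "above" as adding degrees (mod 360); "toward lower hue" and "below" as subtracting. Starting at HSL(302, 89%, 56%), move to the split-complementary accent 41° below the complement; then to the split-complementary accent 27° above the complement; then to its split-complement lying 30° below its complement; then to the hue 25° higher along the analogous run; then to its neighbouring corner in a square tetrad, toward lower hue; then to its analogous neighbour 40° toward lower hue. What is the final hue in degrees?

333°

+139° (split-comp 41° ↓): 302 + 139 = 441 → 441 − 360 = 81°
+207° (split-comp 27° ↑): 81 + 207 = 288°
+150° (split-comp 30° ↓): 288 + 150 = 438 → 438 − 360 = 78°
+25° (analog 25° ↑): 78 + 25 = 103°
−90° (square ↓): 103 − 90 = 13°
−40° (analog 40° ↓): 13 − 40 = -27 → -27 + 360 = 333°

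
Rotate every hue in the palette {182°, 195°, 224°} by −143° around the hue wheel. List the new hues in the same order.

39°, 52°, 81°

182 − 143 = 39°
195 − 143 = 52°
224 − 143 = 81°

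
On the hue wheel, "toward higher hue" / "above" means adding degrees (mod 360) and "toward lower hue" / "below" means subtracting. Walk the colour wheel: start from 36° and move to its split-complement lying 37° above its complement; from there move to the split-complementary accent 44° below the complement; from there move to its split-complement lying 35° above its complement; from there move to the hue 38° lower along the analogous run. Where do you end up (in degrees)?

206°

+217° (split-comp 37° ↑): 36 + 217 = 253°
+136° (split-comp 44° ↓): 253 + 136 = 389 → 389 − 360 = 29°
+215° (split-comp 35° ↑): 29 + 215 = 244°
−38° (analog 38° ↓): 244 − 38 = 206°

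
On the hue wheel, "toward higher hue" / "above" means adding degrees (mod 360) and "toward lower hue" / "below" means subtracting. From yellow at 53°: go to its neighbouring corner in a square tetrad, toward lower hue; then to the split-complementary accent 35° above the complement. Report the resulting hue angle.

square ↓ −90°: 53 − 90 = -37 → -37 + 360 = 323°
split-comp 35° ↑ +215°: 323 + 215 = 538 → 538 − 360 = 178°

178°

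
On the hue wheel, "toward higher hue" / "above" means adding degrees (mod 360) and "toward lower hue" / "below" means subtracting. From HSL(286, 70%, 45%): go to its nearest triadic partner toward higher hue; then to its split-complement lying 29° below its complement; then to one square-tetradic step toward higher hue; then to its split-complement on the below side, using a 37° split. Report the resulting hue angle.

+120° (triadic ↑): 286 + 120 = 406 → 406 − 360 = 46°
+151° (split-comp 29° ↓): 46 + 151 = 197°
+90° (square ↑): 197 + 90 = 287°
+143° (split-comp 37° ↓): 287 + 143 = 430 → 430 − 360 = 70°

70°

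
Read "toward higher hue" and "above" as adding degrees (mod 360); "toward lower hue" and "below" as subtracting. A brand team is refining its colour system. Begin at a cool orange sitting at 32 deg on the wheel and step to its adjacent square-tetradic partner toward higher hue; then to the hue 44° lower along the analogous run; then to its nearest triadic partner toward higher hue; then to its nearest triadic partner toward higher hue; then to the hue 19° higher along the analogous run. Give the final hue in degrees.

337°

square ↑ +90°: 32 + 90 = 122°
analog 44° ↓ −44°: 122 − 44 = 78°
triadic ↑ +120°: 78 + 120 = 198°
triadic ↑ +120°: 198 + 120 = 318°
analog 19° ↑ +19°: 318 + 19 = 337°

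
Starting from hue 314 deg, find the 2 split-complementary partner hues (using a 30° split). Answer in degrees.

Split-complementary hues sit 30° either side of the complement.
Complement of 314 deg: 314 + 180 = 494 → 494 − 360 = 134°
134 − 30 = 104°
134 + 30 = 164°

104° and 164°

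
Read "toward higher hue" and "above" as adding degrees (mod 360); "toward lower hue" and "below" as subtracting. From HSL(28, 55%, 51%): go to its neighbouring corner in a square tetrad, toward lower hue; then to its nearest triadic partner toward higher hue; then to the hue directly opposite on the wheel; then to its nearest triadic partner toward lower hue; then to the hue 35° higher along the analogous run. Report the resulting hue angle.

−90° (square ↓): 28 − 90 = -62 → -62 + 360 = 298°
+120° (triadic ↑): 298 + 120 = 418 → 418 − 360 = 58°
+180° (complement): 58 + 180 = 238°
−120° (triadic ↓): 238 − 120 = 118°
+35° (analog 35° ↑): 118 + 35 = 153°

153°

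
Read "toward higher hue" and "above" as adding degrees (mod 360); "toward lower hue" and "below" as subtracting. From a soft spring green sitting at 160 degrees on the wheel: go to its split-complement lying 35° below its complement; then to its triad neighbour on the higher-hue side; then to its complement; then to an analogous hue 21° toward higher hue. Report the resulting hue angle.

split-comp 35° ↓ +145°: 160 + 145 = 305°
triadic ↑ +120°: 305 + 120 = 425 → 425 − 360 = 65°
complement +180°: 65 + 180 = 245°
analog 21° ↑ +21°: 245 + 21 = 266°

266°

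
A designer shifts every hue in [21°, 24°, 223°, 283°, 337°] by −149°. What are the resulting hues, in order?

21 − 149 = -128 → -128 + 360 = 232°
24 − 149 = -125 → -125 + 360 = 235°
223 − 149 = 74°
283 − 149 = 134°
337 − 149 = 188°

232°, 235°, 74°, 134°, 188°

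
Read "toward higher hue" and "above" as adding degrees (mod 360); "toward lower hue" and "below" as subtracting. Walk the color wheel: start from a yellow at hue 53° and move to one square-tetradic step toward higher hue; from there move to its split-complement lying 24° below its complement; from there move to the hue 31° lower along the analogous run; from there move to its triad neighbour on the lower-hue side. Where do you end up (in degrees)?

53 + 90 = 143°   (square ↑)
143 + 156 = 299°   (split-comp 24° ↓)
299 − 31 = 268°   (analog 31° ↓)
268 − 120 = 148°   (triadic ↓)

148°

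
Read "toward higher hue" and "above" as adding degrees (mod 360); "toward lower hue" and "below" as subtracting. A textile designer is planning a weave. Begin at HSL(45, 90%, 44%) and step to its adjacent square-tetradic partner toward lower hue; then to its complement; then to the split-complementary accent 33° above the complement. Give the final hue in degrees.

348°

square ↓ −90°: 45 − 90 = -45 → -45 + 360 = 315°
complement +180°: 315 + 180 = 495 → 495 − 360 = 135°
split-comp 33° ↑ +213°: 135 + 213 = 348°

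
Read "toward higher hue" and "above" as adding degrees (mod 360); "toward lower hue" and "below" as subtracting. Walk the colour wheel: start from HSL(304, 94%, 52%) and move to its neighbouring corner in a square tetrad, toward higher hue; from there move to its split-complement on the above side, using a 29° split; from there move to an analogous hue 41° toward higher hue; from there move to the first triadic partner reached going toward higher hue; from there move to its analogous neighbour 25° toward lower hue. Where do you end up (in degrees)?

19°

304 + 90 = 394 → 394 − 360 = 34°   (square ↑)
34 + 209 = 243°   (split-comp 29° ↑)
243 + 41 = 284°   (analog 41° ↑)
284 + 120 = 404 → 404 − 360 = 44°   (triadic ↑)
44 − 25 = 19°   (analog 25° ↓)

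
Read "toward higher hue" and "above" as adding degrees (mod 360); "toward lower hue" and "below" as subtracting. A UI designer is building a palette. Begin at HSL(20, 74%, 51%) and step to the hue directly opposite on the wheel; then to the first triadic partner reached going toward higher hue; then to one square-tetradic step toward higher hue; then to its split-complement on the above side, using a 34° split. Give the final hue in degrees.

264°

complement +180°: 20 + 180 = 200°
triadic ↑ +120°: 200 + 120 = 320°
square ↑ +90°: 320 + 90 = 410 → 410 − 360 = 50°
split-comp 34° ↑ +214°: 50 + 214 = 264°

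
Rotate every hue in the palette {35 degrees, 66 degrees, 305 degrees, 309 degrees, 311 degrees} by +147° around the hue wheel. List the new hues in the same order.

182°, 213°, 92°, 96°, 98°

35 + 147 = 182°
66 + 147 = 213°
305 + 147 = 452 → 452 − 360 = 92°
309 + 147 = 456 → 456 − 360 = 96°
311 + 147 = 458 → 458 − 360 = 98°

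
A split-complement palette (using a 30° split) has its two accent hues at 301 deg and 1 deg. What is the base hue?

The accents sit 30° either side of the complement, so the complement is their short-arc midpoint on the wheel.
Short-arc midpoint of 301° and 1°: 331°.
Base is 180° from the complement: 331 − 180 = 151°

151°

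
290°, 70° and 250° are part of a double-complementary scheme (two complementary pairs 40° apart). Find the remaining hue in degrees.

A rectangular tetradic uses two complementary pairs 40° apart: offsets 0°, 40°, 180°, 220°.
Among {70°, 250°, 290°}, 250° and 70° are a 180° pair.
The remaining hue 290° needs its own complement: 290 + 180 = 470 → 470 − 360 = 110°

110°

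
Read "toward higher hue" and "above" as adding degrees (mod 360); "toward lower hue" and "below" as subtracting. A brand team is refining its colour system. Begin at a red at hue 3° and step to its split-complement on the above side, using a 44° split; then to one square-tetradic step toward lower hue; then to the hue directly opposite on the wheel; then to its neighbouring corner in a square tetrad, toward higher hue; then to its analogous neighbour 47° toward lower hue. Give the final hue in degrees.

3 + 224 = 227°   (split-comp 44° ↑)
227 − 90 = 137°   (square ↓)
137 + 180 = 317°   (complement)
317 + 90 = 407 → 407 − 360 = 47°   (square ↑)
47 − 47 = 0°   (analog 47° ↓)

0°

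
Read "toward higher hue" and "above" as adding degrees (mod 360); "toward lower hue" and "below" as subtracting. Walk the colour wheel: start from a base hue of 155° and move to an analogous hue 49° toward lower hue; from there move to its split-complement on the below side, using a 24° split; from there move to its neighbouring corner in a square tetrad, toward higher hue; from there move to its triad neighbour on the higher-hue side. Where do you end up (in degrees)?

−49° (analog 49° ↓): 155 − 49 = 106°
+156° (split-comp 24° ↓): 106 + 156 = 262°
+90° (square ↑): 262 + 90 = 352°
+120° (triadic ↑): 352 + 120 = 472 → 472 − 360 = 112°

112°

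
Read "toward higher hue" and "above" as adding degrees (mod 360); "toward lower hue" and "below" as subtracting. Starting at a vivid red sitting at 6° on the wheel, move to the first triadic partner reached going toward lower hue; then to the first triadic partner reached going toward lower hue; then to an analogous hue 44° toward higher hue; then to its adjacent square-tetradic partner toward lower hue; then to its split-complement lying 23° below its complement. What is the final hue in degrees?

237°

−120° (triadic ↓): 6 − 120 = -114 → -114 + 360 = 246°
−120° (triadic ↓): 246 − 120 = 126°
+44° (analog 44° ↑): 126 + 44 = 170°
−90° (square ↓): 170 − 90 = 80°
+157° (split-comp 23° ↓): 80 + 157 = 237°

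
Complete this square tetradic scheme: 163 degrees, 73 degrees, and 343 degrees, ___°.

253°

A square tetradic scheme places four hues every 90°.
The full set through 73° is {73°, 163°, 253°, 343°}.
Given {73°, 163°, 343°}, the missing hue is 253°.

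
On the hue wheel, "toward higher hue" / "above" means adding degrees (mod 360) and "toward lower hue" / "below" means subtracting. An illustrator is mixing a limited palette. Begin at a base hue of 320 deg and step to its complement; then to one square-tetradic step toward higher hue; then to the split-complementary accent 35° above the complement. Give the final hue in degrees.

85°

complement +180°: 320 + 180 = 500 → 500 − 360 = 140°
square ↑ +90°: 140 + 90 = 230°
split-comp 35° ↑ +215°: 230 + 215 = 445 → 445 − 360 = 85°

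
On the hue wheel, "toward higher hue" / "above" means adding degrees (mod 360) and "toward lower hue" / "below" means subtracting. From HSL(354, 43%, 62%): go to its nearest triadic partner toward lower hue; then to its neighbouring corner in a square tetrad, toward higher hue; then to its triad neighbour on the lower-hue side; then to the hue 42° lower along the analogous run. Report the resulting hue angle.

162°

−120° (triadic ↓): 354 − 120 = 234°
+90° (square ↑): 234 + 90 = 324°
−120° (triadic ↓): 324 − 120 = 204°
−42° (analog 42° ↓): 204 − 42 = 162°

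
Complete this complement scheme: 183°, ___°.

3°

The complement sits 180° across the wheel.
The full set through 183° is {3°, 183°}.
Given {183°}, the missing hue is 3°.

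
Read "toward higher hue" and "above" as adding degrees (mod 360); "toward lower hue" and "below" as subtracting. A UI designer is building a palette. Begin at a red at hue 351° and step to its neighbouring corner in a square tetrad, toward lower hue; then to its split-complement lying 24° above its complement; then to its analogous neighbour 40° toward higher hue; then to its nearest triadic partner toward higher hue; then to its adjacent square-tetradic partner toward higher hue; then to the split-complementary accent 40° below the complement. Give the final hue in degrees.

135°

351 − 90 = 261°   (square ↓)
261 + 204 = 465 → 465 − 360 = 105°   (split-comp 24° ↑)
105 + 40 = 145°   (analog 40° ↑)
145 + 120 = 265°   (triadic ↑)
265 + 90 = 355°   (square ↑)
355 + 140 = 495 → 495 − 360 = 135°   (split-comp 40° ↓)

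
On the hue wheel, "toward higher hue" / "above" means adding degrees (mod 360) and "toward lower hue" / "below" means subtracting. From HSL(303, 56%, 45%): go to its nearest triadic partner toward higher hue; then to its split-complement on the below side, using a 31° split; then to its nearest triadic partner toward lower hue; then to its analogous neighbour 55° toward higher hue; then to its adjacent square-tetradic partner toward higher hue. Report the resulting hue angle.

triadic ↑ +120°: 303 + 120 = 423 → 423 − 360 = 63°
split-comp 31° ↓ +149°: 63 + 149 = 212°
triadic ↓ −120°: 212 − 120 = 92°
analog 55° ↑ +55°: 92 + 55 = 147°
square ↑ +90°: 147 + 90 = 237°

237°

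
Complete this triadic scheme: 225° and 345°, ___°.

105°

A triad places three hues 120° apart.
The full set through 225° is {105°, 225°, 345°}.
Given {225°, 345°}, the missing hue is 105°.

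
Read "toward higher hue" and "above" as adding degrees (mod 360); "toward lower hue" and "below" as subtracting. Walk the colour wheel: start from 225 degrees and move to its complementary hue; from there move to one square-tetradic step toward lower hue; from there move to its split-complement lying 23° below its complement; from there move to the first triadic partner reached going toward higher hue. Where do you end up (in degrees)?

+180° (complement): 225 + 180 = 405 → 405 − 360 = 45°
−90° (square ↓): 45 − 90 = -45 → -45 + 360 = 315°
+157° (split-comp 23° ↓): 315 + 157 = 472 → 472 − 360 = 112°
+120° (triadic ↑): 112 + 120 = 232°

232°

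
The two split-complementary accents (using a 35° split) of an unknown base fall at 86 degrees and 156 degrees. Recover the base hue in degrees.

301°

The accents sit 35° either side of the complement, so the complement is their short-arc midpoint on the wheel.
Short-arc midpoint of 86° and 156°: 121°.
Base is 180° from the complement: 121 − 180 = -59 → -59 + 360 = 301°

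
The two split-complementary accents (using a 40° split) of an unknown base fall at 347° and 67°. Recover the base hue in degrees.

207°

The accents sit 40° either side of the complement, so the complement is their short-arc midpoint on the wheel.
Short-arc midpoint of 347° and 67°: 27°.
Base is 180° from the complement: 27 − 180 = -153 → -153 + 360 = 207°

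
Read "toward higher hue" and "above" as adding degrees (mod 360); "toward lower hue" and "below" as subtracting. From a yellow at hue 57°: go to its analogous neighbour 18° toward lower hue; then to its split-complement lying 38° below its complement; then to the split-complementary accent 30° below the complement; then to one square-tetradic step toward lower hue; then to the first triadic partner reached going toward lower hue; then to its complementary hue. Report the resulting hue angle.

analog 18° ↓ −18°: 57 − 18 = 39°
split-comp 38° ↓ +142°: 39 + 142 = 181°
split-comp 30° ↓ +150°: 181 + 150 = 331°
square ↓ −90°: 331 − 90 = 241°
triadic ↓ −120°: 241 − 120 = 121°
complement +180°: 121 + 180 = 301°

301°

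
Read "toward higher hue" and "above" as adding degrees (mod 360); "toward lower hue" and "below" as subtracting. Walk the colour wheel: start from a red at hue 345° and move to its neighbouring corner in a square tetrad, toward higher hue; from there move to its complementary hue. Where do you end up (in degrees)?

+90° (square ↑): 345 + 90 = 435 → 435 − 360 = 75°
+180° (complement): 75 + 180 = 255°

255°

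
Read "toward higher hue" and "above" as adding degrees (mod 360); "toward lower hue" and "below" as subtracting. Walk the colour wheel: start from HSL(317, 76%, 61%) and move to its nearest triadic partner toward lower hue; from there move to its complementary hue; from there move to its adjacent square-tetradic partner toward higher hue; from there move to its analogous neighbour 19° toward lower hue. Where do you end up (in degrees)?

triadic ↓ −120°: 317 − 120 = 197°
complement +180°: 197 + 180 = 377 → 377 − 360 = 17°
square ↑ +90°: 17 + 90 = 107°
analog 19° ↓ −19°: 107 − 19 = 88°

88°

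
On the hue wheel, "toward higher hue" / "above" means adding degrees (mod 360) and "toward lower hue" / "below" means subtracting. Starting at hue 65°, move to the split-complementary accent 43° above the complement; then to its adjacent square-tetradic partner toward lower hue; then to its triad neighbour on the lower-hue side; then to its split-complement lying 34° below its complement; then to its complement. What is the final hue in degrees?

split-comp 43° ↑ +223°: 65 + 223 = 288°
square ↓ −90°: 288 − 90 = 198°
triadic ↓ −120°: 198 − 120 = 78°
split-comp 34° ↓ +146°: 78 + 146 = 224°
complement +180°: 224 + 180 = 404 → 404 − 360 = 44°

44°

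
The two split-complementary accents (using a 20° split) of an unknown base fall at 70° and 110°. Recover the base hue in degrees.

270°

The accents sit 20° either side of the complement, so the complement is their short-arc midpoint on the wheel.
Short-arc midpoint of 70° and 110°: 90°.
Base is 180° from the complement: 90 − 180 = -90 → -90 + 360 = 270°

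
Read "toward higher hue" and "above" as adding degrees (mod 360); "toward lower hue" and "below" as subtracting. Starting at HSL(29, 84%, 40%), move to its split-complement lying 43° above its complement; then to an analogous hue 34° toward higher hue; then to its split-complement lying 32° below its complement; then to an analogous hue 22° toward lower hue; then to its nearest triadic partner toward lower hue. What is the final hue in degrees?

292°

29 + 223 = 252°   (split-comp 43° ↑)
252 + 34 = 286°   (analog 34° ↑)
286 + 148 = 434 → 434 − 360 = 74°   (split-comp 32° ↓)
74 − 22 = 52°   (analog 22° ↓)
52 − 120 = -68 → -68 + 360 = 292°   (triadic ↓)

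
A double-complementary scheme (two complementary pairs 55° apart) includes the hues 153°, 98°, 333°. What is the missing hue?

278°

A rectangular tetradic uses two complementary pairs 55° apart: offsets 0°, 55°, 180°, 235°.
Among {98°, 153°, 333°}, 153° and 333° are a 180° pair.
The remaining hue 98° needs its own complement: 98 + 180 = 278°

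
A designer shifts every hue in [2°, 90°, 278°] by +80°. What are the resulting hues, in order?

82°, 170°, 358°

2 + 80 = 82°
90 + 80 = 170°
278 + 80 = 358°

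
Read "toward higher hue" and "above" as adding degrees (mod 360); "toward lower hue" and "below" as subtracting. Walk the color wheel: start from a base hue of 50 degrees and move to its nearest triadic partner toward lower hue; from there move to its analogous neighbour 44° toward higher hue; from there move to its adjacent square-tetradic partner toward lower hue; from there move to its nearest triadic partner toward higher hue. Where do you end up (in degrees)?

50 − 120 = -70 → -70 + 360 = 290°   (triadic ↓)
290 + 44 = 334°   (analog 44° ↑)
334 − 90 = 244°   (square ↓)
244 + 120 = 364 → 364 − 360 = 4°   (triadic ↑)

4°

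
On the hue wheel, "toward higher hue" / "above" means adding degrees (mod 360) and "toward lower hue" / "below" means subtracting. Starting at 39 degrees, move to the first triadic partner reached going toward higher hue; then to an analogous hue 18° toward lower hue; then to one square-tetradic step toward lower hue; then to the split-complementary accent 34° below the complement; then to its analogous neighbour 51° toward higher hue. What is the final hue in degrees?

triadic ↑ +120°: 39 + 120 = 159°
analog 18° ↓ −18°: 159 − 18 = 141°
square ↓ −90°: 141 − 90 = 51°
split-comp 34° ↓ +146°: 51 + 146 = 197°
analog 51° ↑ +51°: 197 + 51 = 248°

248°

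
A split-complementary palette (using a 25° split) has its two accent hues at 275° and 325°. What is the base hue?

120°

The accents sit 25° either side of the complement, so the complement is their short-arc midpoint on the wheel.
Short-arc midpoint of 275° and 325°: 300°.
Base is 180° from the complement: 300 − 180 = 120°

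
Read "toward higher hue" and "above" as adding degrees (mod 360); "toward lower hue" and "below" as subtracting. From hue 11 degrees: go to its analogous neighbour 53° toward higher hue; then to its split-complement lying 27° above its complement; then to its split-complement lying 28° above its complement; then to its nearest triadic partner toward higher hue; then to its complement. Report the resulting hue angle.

+53° (analog 53° ↑): 11 + 53 = 64°
+207° (split-comp 27° ↑): 64 + 207 = 271°
+208° (split-comp 28° ↑): 271 + 208 = 479 → 479 − 360 = 119°
+120° (triadic ↑): 119 + 120 = 239°
+180° (complement): 239 + 180 = 419 → 419 − 360 = 59°

59°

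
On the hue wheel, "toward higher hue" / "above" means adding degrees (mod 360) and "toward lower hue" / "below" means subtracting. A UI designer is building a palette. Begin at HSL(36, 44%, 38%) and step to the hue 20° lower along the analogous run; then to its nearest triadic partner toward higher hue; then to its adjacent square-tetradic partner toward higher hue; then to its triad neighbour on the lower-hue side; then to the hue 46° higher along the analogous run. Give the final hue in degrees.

analog 20° ↓ −20°: 36 − 20 = 16°
triadic ↑ +120°: 16 + 120 = 136°
square ↑ +90°: 136 + 90 = 226°
triadic ↓ −120°: 226 − 120 = 106°
analog 46° ↑ +46°: 106 + 46 = 152°

152°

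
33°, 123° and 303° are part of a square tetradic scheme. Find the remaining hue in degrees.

213°

A square tetradic scheme places four hues every 90°.
The full set through 33° is {33°, 123°, 213°, 303°}.
Given {33°, 123°, 303°}, the missing hue is 213°.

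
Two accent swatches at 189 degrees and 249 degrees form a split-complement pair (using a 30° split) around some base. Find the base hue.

The accents sit 30° either side of the complement, so the complement is their short-arc midpoint on the wheel.
Short-arc midpoint of 189° and 249°: 219°.
Base is 180° from the complement: 219 − 180 = 39°

39°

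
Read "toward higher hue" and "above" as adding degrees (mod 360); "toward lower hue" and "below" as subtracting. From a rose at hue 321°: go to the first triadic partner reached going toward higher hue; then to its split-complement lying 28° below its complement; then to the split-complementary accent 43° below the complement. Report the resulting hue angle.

10°

triadic ↑ +120°: 321 + 120 = 441 → 441 − 360 = 81°
split-comp 28° ↓ +152°: 81 + 152 = 233°
split-comp 43° ↓ +137°: 233 + 137 = 370 → 370 − 360 = 10°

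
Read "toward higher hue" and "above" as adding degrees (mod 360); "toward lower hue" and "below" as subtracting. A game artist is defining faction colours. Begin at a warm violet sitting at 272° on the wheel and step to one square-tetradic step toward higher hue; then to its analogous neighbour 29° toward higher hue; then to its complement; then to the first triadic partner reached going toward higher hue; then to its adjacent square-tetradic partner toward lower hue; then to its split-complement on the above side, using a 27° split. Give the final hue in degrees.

272 + 90 = 362 → 362 − 360 = 2°   (square ↑)
2 + 29 = 31°   (analog 29° ↑)
31 + 180 = 211°   (complement)
211 + 120 = 331°   (triadic ↑)
331 − 90 = 241°   (square ↓)
241 + 207 = 448 → 448 − 360 = 88°   (split-comp 27° ↑)

88°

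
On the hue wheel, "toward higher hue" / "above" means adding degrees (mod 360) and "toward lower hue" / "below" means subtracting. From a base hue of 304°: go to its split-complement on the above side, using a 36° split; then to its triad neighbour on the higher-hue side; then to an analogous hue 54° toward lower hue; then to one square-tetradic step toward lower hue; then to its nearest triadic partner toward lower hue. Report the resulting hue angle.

split-comp 36° ↑ +216°: 304 + 216 = 520 → 520 − 360 = 160°
triadic ↑ +120°: 160 + 120 = 280°
analog 54° ↓ −54°: 280 − 54 = 226°
square ↓ −90°: 226 − 90 = 136°
triadic ↓ −120°: 136 − 120 = 16°

16°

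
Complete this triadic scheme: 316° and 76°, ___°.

A triad places three hues 120° apart.
The full set through 76° is {76°, 196°, 316°}.
Given {76°, 316°}, the missing hue is 196°.

196°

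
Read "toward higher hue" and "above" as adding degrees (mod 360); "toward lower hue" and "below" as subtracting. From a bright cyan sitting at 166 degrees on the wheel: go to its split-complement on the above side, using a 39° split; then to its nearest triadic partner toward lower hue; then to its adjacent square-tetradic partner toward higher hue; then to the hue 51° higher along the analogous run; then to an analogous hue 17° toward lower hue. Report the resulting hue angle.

+219° (split-comp 39° ↑): 166 + 219 = 385 → 385 − 360 = 25°
−120° (triadic ↓): 25 − 120 = -95 → -95 + 360 = 265°
+90° (square ↑): 265 + 90 = 355°
+51° (analog 51° ↑): 355 + 51 = 406 → 406 − 360 = 46°
−17° (analog 17° ↓): 46 − 17 = 29°

29°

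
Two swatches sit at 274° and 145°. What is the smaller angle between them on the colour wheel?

129°

|274 − 145| = 129.
129 ≤ 180, so the shorter arc is 129°.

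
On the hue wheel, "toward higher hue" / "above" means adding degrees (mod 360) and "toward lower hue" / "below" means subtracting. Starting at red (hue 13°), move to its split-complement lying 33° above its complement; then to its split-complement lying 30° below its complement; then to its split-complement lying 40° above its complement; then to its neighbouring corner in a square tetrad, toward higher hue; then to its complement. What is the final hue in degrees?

146°

+213° (split-comp 33° ↑): 13 + 213 = 226°
+150° (split-comp 30° ↓): 226 + 150 = 376 → 376 − 360 = 16°
+220° (split-comp 40° ↑): 16 + 220 = 236°
+90° (square ↑): 236 + 90 = 326°
+180° (complement): 326 + 180 = 506 → 506 − 360 = 146°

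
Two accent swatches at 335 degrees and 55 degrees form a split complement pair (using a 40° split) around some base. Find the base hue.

195°

The accents sit 40° either side of the complement, so the complement is their short-arc midpoint on the wheel.
Short-arc midpoint of 335° and 55°: 15°.
Base is 180° from the complement: 15 − 180 = -165 → -165 + 360 = 195°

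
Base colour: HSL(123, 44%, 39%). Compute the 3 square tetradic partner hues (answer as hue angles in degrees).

213°, 303° and 33°

A square tetradic scheme places four hues every 90°.
123 + 90 = 213°
123 + 180 = 303°
123 + 270 = 393 → 393 − 360 = 33°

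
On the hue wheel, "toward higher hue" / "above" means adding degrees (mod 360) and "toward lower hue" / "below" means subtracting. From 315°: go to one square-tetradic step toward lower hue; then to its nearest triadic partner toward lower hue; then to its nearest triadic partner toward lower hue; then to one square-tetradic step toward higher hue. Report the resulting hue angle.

75°

square ↓ −90°: 315 − 90 = 225°
triadic ↓ −120°: 225 − 120 = 105°
triadic ↓ −120°: 105 − 120 = -15 → -15 + 360 = 345°
square ↑ +90°: 345 + 90 = 435 → 435 − 360 = 75°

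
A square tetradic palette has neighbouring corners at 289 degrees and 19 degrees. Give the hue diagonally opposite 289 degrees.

A square tetradic scheme places four hues 90° apart; opposite corners are 180° apart.
289 + 180 = 469 → 469 − 360 = 109°

109°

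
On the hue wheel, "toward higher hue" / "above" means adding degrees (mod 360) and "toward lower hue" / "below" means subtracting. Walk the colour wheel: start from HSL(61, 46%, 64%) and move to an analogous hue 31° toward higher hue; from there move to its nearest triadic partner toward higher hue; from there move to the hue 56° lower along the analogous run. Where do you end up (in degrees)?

+31° (analog 31° ↑): 61 + 31 = 92°
+120° (triadic ↑): 92 + 120 = 212°
−56° (analog 56° ↓): 212 − 56 = 156°

156°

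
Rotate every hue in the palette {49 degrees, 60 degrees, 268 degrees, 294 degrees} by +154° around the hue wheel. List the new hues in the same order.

49 + 154 = 203°
60 + 154 = 214°
268 + 154 = 422 → 422 − 360 = 62°
294 + 154 = 448 → 448 − 360 = 88°

203°, 214°, 62°, 88°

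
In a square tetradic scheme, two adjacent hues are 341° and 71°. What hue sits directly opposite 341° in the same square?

161°

A square tetradic scheme places four hues 90° apart; opposite corners are 180° apart.
341 + 180 = 521 → 521 − 360 = 161°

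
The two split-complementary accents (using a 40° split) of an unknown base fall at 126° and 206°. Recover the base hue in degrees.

The accents sit 40° either side of the complement, so the complement is their short-arc midpoint on the wheel.
Short-arc midpoint of 126° and 206°: 166°.
Base is 180° from the complement: 166 − 180 = -14 → -14 + 360 = 346°

346°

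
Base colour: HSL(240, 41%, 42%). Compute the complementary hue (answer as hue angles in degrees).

The complement sits 180° across the wheel.
240 + 180 = 420 → 420 − 360 = 60°

60°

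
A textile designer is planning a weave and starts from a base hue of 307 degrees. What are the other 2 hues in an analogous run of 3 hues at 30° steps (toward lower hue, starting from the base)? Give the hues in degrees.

277° and 247°

Analogous hues sit every 30° along the wheel.
307 − 30 = 277°
307 − 60 = 247°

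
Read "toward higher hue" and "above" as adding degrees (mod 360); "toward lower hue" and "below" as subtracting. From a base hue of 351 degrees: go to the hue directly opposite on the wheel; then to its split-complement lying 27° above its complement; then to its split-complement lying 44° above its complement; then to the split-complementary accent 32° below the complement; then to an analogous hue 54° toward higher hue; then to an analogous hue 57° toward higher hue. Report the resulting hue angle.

141°

+180° (complement): 351 + 180 = 531 → 531 − 360 = 171°
+207° (split-comp 27° ↑): 171 + 207 = 378 → 378 − 360 = 18°
+224° (split-comp 44° ↑): 18 + 224 = 242°
+148° (split-comp 32° ↓): 242 + 148 = 390 → 390 − 360 = 30°
+54° (analog 54° ↑): 30 + 54 = 84°
+57° (analog 57° ↑): 84 + 57 = 141°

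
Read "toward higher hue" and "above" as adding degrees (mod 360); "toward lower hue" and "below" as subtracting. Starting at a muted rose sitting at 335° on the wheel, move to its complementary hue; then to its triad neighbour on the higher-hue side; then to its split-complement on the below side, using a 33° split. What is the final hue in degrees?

335 + 180 = 515 → 515 − 360 = 155°   (complement)
155 + 120 = 275°   (triadic ↑)
275 + 147 = 422 → 422 − 360 = 62°   (split-comp 33° ↓)

62°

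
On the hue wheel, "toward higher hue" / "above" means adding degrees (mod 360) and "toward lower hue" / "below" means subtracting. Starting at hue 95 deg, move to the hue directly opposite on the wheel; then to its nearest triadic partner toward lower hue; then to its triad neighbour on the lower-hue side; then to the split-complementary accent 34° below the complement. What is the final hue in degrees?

95 + 180 = 275°   (complement)
275 − 120 = 155°   (triadic ↓)
155 − 120 = 35°   (triadic ↓)
35 + 146 = 181°   (split-comp 34° ↓)

181°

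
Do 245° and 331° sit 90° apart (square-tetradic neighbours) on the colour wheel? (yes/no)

no

Angular distance: |245 − 331| = 86 = 86°.
90° apart (square-tetradic neighbours) requires 90°.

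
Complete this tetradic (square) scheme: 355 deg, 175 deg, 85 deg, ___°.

265°

A square tetradic scheme places four hues every 90°.
The full set through 85° is {85°, 175°, 265°, 355°}.
Given {85°, 175°, 355°}, the missing hue is 265°.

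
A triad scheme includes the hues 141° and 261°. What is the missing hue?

21°

A triad places three hues 120° apart.
The full set through 141° is {21°, 141°, 261°}.
Given {141°, 261°}, the missing hue is 21°.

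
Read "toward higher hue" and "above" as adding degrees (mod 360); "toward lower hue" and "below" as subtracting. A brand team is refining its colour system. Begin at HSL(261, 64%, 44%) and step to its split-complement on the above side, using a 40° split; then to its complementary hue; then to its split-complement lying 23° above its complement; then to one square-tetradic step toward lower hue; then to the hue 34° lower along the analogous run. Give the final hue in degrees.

261 + 220 = 481 → 481 − 360 = 121°   (split-comp 40° ↑)
121 + 180 = 301°   (complement)
301 + 203 = 504 → 504 − 360 = 144°   (split-comp 23° ↑)
144 − 90 = 54°   (square ↓)
54 − 34 = 20°   (analog 34° ↓)

20°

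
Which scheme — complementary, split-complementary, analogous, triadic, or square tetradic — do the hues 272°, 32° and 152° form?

Sort the hues: 32°, 152°, 272°.
Successive gaps around the wheel: 120°, 120°, 120°.
Three hues equally spaced 120° apart form a triad.

triadic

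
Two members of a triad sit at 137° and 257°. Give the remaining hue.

A triad spaces three hues 120° apart.
The full set is {17°, 137°, 257°}.

17°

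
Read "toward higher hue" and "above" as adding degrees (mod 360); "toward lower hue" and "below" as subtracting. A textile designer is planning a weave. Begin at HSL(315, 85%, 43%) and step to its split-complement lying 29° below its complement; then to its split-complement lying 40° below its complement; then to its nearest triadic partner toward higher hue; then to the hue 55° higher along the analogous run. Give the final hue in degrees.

61°

split-comp 29° ↓ +151°: 315 + 151 = 466 → 466 − 360 = 106°
split-comp 40° ↓ +140°: 106 + 140 = 246°
triadic ↑ +120°: 246 + 120 = 366 → 366 − 360 = 6°
analog 55° ↑ +55°: 6 + 55 = 61°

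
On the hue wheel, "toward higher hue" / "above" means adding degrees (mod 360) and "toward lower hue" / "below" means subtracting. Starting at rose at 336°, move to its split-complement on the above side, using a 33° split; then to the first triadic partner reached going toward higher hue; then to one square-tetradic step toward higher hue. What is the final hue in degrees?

39°

336 + 213 = 549 → 549 − 360 = 189°   (split-comp 33° ↑)
189 + 120 = 309°   (triadic ↑)
309 + 90 = 399 → 399 − 360 = 39°   (square ↑)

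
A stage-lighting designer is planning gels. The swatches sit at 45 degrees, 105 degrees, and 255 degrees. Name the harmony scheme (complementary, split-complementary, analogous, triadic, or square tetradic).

split-complementary

Sort the hues: 45°, 105°, 255°.
Successive gaps around the wheel: 60°, 150°, 150°.
Two 150° gaps and one 60° gap — a base hue opposite a pair of accents 30° either side of its complement — is the split-complementary pattern.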